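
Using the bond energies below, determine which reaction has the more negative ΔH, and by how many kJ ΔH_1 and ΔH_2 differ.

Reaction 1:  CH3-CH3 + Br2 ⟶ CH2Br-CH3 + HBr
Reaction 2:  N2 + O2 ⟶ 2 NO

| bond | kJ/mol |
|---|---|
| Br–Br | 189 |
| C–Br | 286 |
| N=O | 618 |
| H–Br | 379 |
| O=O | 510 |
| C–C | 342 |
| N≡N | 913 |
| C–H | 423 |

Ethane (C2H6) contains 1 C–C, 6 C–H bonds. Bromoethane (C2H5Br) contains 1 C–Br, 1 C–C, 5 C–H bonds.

Reaction 1:
  Bonds broken (reactants):
    Br–Br: 1 × 189 = 189
    C–C: 1 × 342 = 342
    C–H: 6 × 423 = 2538
    Σ(broken) = 3069 kJ
  Bonds formed (products):
    C–Br: 1 × 286 = 286
    C–C: 1 × 342 = 342
    C–H: 5 × 423 = 2115
    H–Br: 1 × 379 = 379
    Σ(formed) = 3122 kJ
  ΔH_1 = 3069 − 3122 = −53 kJ
Reaction 2:
  Bonds broken (reactants):
    N≡N: 1 × 913 = 913
    O=O: 1 × 510 = 510
    Σ(broken) = 1423 kJ
  Bonds formed (products):
    N=O: 2 × 618 = 1236
    Σ(formed) = 1236 kJ
  ΔH_2 = 1423 − 1236 = +187 kJ
ΔH_1 − ΔH_2 = −240 kJ, so reaction 1 has the more negative ΔH; |ΔH_1 − ΔH_2| = 240 kJ.

Reaction 1, by 240 kJ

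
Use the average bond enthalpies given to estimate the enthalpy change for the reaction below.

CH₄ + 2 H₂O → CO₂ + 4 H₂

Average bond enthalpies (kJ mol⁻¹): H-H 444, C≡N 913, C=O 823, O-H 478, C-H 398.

ΔH ≈ +82 kJ

Bonds broken (reactants):
  C-H: 4 × 398 = 1592
  O-H: 4 × 478 = 1912
  Σ(broken) = 3504 kJ
Bonds formed (products):
  C=O: 2 × 823 = 1646
  H-H: 4 × 444 = 1776
  Σ(formed) = 3422 kJ
ΔH = Σ(broken) − Σ(formed) = 3504 − 3422 = +82 kJ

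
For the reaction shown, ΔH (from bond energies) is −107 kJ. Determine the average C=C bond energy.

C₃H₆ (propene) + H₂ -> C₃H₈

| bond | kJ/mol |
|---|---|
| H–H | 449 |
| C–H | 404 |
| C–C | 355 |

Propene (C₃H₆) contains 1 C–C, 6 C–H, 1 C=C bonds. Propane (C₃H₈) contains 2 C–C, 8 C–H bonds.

D(C=C) ≈ 607 kJ/mol

Let D be the C=C bond energy.
Σ(broken) = 1×355 + 6×404 + 1×D + 1×449 = 3228 + D
Σ(formed) = 2×355 + 8×404 = 3942
ΔH = Σ(broken) − Σ(formed) = (3228 + D) − (3942) = −714 + D
Setting this equal to −107 kJ gives D = 607 kJ/mol.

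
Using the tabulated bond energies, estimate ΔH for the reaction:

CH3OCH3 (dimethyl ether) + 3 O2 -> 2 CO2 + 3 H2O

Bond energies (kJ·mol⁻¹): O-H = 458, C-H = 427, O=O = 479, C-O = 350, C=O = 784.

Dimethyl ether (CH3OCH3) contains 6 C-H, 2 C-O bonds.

Bonds broken (reactants):
  C-H: 6 × 427 = 2562
  C-O: 2 × 350 = 700
  O=O: 3 × 479 = 1437
  Σ(broken) = 4699 kJ
Bonds formed (products):
  C=O: 4 × 784 = 3136
  O-H: 6 × 458 = 2748
  Σ(formed) = 5884 kJ
ΔH = Σ(broken) − Σ(formed) = 4699 − 5884 = −1185 kJ

ΔH ≈ −1185 kJ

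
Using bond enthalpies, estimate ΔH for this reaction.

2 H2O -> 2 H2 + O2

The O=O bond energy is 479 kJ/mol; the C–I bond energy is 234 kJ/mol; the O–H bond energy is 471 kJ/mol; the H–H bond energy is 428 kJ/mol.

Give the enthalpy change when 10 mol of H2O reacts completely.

ΔH = +2745 kJ

Bonds broken (reactants):
  O–H: 4 × 471 = 1884
  Σ(broken) = 1884 kJ
Bonds formed (products):
  H–H: 2 × 428 = 856
  O=O: 1 × 479 = 479
  Σ(formed) = 1335 kJ
ΔH = Σ(broken) − Σ(formed) = 1884 − 1335 = +549 kJ
For 5× the reaction as written: 5 × (+549) = +2745 kJ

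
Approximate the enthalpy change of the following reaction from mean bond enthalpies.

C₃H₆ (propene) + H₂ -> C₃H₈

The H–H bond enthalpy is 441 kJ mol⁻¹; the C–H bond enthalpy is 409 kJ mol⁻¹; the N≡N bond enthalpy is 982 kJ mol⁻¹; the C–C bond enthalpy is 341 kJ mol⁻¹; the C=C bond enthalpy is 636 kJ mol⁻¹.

ΔH ≈ −82 kJ

Bonds broken (reactants):
  C–C: 1 × 341 = 341
  C–H: 6 × 409 = 2454
  C=C: 1 × 636 = 636
  H–H: 1 × 441 = 441
  Σ(broken) = 3872 kJ
Bonds formed (products):
  C–C: 2 × 341 = 682
  C–H: 8 × 409 = 3272
  Σ(formed) = 3954 kJ
ΔH = Σ(broken) − Σ(formed) = 3872 − 3954 = −82 kJ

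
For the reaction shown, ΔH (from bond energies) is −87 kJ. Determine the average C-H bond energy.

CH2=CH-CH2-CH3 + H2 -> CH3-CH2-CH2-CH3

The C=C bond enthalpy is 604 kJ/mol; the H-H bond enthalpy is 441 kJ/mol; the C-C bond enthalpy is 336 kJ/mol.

Let D be the C-H bond energy.
Σ(broken) = 2×336 + 8×D + 1×604 + 1×441 = 1717 + 8D
Σ(formed) = 3×336 + 10×D = 1008 + 10D
ΔH = Σ(broken) − Σ(formed) = (1717 + 8D) − (1008 + 10D) = +709 − 2D
Setting this equal to −87 kJ gives 2D = 796, so D = 398 kJ/mol.

D(C-H) ≈ 398 kJ/mol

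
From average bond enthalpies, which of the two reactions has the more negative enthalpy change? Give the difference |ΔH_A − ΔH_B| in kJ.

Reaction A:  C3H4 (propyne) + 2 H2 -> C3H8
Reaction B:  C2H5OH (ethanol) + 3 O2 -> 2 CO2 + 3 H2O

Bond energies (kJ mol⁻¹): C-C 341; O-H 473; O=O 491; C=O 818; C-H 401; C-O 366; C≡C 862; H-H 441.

Reaction A:
  Bonds broken (reactants):
    C≡C: 1 × 862 = 862
    C-C: 1 × 341 = 341
    C-H: 4 × 401 = 1604
    H-H: 2 × 441 = 882
    Σ(broken) = 3689 kJ
  Bonds formed (products):
    C-C: 2 × 341 = 682
    C-H: 8 × 401 = 3208
    Σ(formed) = 3890 kJ
  ΔH_A = 3689 − 3890 = −201 kJ
Reaction B:
  Bonds broken (reactants):
    C-C: 1 × 341 = 341
    C-H: 5 × 401 = 2005
    C-O: 1 × 366 = 366
    O-H: 1 × 473 = 473
    O=O: 3 × 491 = 1473
    Σ(broken) = 4658 kJ
  Bonds formed (products):
    C=O: 4 × 818 = 3272
    O-H: 6 × 473 = 2838
    Σ(formed) = 6110 kJ
  ΔH_B = 4658 − 6110 = −1452 kJ
ΔH_A − ΔH_B = +1251 kJ, so reaction B has the more negative ΔH; |ΔH_A − ΔH_B| = 1251 kJ.

Reaction B, by 1251 kJ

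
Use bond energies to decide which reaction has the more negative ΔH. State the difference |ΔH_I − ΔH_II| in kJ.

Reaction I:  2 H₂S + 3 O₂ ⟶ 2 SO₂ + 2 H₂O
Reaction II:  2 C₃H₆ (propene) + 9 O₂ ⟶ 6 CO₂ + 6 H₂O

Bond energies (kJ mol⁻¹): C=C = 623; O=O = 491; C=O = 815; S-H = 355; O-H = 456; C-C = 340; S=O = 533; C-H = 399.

Reaction I:
  Bonds broken (reactants):
    O=O: 3 × 491 = 1473
    S-H: 4 × 355 = 1420
    Σ(broken) = 2893 kJ
  Bonds formed (products):
    O-H: 4 × 456 = 1824
    S=O: 4 × 533 = 2132
    Σ(formed) = 3956 kJ
  ΔH_I = 2893 − 3956 = −1063 kJ
Reaction II:
  Bonds broken (reactants):
    C-C: 2 × 340 = 680
    C-H: 12 × 399 = 4788
    C=C: 2 × 623 = 1246
    O=O: 9 × 491 = 4419
    Σ(broken) = 11133 kJ
  Bonds formed (products):
    C=O: 12 × 815 = 9780
    O-H: 12 × 456 = 5472
    Σ(formed) = 15252 kJ
  ΔH_II = 11133 − 15252 = −4119 kJ
ΔH_I − ΔH_II = +3056 kJ, so reaction II has the more negative ΔH; |ΔH_I − ΔH_II| = 3056 kJ.

Reaction II, by 3056 kJ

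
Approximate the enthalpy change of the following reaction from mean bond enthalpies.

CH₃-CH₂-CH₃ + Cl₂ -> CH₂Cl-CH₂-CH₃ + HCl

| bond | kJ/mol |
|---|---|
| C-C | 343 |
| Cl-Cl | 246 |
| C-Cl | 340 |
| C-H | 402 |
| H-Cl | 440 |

Bonds broken (reactants):
  C-C: 2 × 343 = 686
  C-H: 8 × 402 = 3216
  Cl-Cl: 1 × 246 = 246
  Σ(broken) = 4148 kJ
Bonds formed (products):
  C-C: 2 × 343 = 686
  C-Cl: 1 × 340 = 340
  C-H: 7 × 402 = 2814
  H-Cl: 1 × 440 = 440
  Σ(formed) = 4280 kJ
ΔH = Σ(broken) − Σ(formed) = 4148 − 4280 = −132 kJ

ΔH ≈ −132 kJ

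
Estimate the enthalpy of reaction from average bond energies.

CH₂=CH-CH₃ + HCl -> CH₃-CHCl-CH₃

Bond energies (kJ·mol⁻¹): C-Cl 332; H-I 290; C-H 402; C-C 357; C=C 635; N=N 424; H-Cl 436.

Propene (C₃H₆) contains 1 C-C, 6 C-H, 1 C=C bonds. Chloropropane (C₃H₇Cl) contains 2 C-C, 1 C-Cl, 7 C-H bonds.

ΔH ≈ −20 kJ

Bonds broken (reactants):
  C-C: 1 × 357 = 357
  C-H: 6 × 402 = 2412
  C=C: 1 × 635 = 635
  H-Cl: 1 × 436 = 436
  Σ(broken) = 3840 kJ
Bonds formed (products):
  C-C: 2 × 357 = 714
  C-Cl: 1 × 332 = 332
  C-H: 7 × 402 = 2814
  Σ(formed) = 3860 kJ
ΔH = Σ(broken) − Σ(formed) = 3840 − 3860 = −20 kJ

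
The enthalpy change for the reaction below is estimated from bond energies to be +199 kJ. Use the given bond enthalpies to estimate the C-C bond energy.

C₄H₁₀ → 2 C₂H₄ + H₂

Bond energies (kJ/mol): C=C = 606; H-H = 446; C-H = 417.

D(C-C) ≈ 341 kJ/mol

Let D be the C-C bond energy.
Σ(broken) = 3×D + 10×417 = 4170 + 3D
Σ(formed) = 8×417 + 2×606 + 1×446 = 4994
ΔH = Σ(broken) − Σ(formed) = (4170 + 3D) − (4994) = −824 + 3D
Setting this equal to +199 kJ gives 3D = 1023, so D = 341 kJ/mol.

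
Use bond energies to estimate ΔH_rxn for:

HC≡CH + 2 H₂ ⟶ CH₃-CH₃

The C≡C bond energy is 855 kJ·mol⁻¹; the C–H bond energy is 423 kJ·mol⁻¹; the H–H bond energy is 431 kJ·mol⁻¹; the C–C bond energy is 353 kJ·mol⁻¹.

Bonds broken (reactants):
  C≡C: 1 × 855 = 855
  C–H: 2 × 423 = 846
  H–H: 2 × 431 = 862
  Σ(broken) = 2563 kJ
Bonds formed (products):
  C–C: 1 × 353 = 353
  C–H: 6 × 423 = 2538
  Σ(formed) = 2891 kJ
ΔH = Σ(broken) − Σ(formed) = 2563 − 2891 = −328 kJ

ΔH ≈ −328 kJ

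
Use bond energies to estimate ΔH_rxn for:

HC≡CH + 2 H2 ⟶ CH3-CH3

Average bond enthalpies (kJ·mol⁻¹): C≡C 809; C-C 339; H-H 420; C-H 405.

ΔH ≈ −310 kJ

Bonds broken (reactants):
  C≡C: 1 × 809 = 809
  C-H: 2 × 405 = 810
  H-H: 2 × 420 = 840
  Σ(broken) = 2459 kJ
Bonds formed (products):
  C-C: 1 × 339 = 339
  C-H: 6 × 405 = 2430
  Σ(formed) = 2769 kJ
ΔH = Σ(broken) − Σ(formed) = 2459 − 2769 = −310 kJ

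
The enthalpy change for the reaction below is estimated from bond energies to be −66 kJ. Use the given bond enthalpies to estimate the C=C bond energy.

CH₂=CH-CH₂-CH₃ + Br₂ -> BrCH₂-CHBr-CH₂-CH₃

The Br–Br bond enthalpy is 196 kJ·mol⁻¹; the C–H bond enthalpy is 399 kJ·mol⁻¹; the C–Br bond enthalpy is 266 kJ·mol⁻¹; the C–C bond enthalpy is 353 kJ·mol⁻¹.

Let D be the C=C bond energy.
Σ(broken) = 1×196 + 2×353 + 8×399 + 1×D = 4094 + D
Σ(formed) = 2×266 + 3×353 + 8×399 = 4783
ΔH = Σ(broken) − Σ(formed) = (4094 + D) − (4783) = −689 + D
Setting this equal to −66 kJ gives D = 623 kJ/mol.

D(C=C) ≈ 623 kJ/mol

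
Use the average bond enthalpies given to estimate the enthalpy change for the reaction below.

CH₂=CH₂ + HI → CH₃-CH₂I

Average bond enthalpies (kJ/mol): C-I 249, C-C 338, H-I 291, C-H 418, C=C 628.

Bonds broken (reactants):
  C-H: 4 × 418 = 1672
  C=C: 1 × 628 = 628
  H-I: 1 × 291 = 291
  Σ(broken) = 2591 kJ
Bonds formed (products):
  C-C: 1 × 338 = 338
  C-H: 5 × 418 = 2090
  C-I: 1 × 249 = 249
  Σ(formed) = 2677 kJ
ΔH = Σ(broken) − Σ(formed) = 2591 − 2677 = −86 kJ

ΔH ≈ −86 kJ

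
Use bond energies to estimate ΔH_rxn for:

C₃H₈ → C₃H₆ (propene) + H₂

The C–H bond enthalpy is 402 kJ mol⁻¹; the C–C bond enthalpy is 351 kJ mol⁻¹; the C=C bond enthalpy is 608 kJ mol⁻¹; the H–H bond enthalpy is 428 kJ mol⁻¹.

ΔH ≈ +119 kJ

Bonds broken (reactants):
  C–C: 2 × 351 = 702
  C–H: 8 × 402 = 3216
  Σ(broken) = 3918 kJ
Bonds formed (products):
  C–C: 1 × 351 = 351
  C–H: 6 × 402 = 2412
  C=C: 1 × 608 = 608
  H–H: 1 × 428 = 428
  Σ(formed) = 3799 kJ
ΔH = Σ(broken) − Σ(formed) = 3918 − 3799 = +119 kJ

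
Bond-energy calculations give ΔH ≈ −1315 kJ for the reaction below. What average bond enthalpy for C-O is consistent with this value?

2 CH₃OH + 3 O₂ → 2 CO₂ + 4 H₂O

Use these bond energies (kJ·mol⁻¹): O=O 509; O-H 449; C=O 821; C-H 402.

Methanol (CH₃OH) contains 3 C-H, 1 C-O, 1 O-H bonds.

Let D be the C-O bond energy.
Σ(broken) = 6×402 + 2×D + 2×449 + 3×509 = 4837 + 2D
Σ(formed) = 4×821 + 8×449 = 6876
ΔH = Σ(broken) − Σ(formed) = (4837 + 2D) − (6876) = −2039 + 2D
Setting this equal to −1315 kJ gives 2D = 724, so D = 362 kJ/mol.

D(C-O) ≈ 362 kJ/mol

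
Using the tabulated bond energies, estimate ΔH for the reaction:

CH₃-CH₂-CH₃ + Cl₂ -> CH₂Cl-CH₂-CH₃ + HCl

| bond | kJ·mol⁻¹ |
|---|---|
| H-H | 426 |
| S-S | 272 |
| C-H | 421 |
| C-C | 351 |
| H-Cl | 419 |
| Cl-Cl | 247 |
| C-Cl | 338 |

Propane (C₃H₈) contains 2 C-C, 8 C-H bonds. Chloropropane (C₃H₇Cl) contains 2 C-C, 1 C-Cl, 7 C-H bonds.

Bonds broken (reactants):
  C-C: 2 × 351 = 702
  C-H: 8 × 421 = 3368
  Cl-Cl: 1 × 247 = 247
  Σ(broken) = 4317 kJ
Bonds formed (products):
  C-C: 2 × 351 = 702
  C-Cl: 1 × 338 = 338
  C-H: 7 × 421 = 2947
  H-Cl: 1 × 419 = 419
  Σ(formed) = 4406 kJ
ΔH = Σ(broken) − Σ(formed) = 4317 − 4406 = −89 kJ

ΔH ≈ −89 kJ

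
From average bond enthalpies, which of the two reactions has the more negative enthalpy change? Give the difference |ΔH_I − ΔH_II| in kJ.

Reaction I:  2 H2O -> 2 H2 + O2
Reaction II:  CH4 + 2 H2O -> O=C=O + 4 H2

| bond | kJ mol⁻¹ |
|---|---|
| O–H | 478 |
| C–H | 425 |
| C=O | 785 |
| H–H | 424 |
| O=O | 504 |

Reaction II, by 214 kJ

Reaction I:
  Bonds broken (reactants):
    O–H: 4 × 478 = 1912
    Σ(broken) = 1912 kJ
  Bonds formed (products):
    H–H: 2 × 424 = 848
    O=O: 1 × 504 = 504
    Σ(formed) = 1352 kJ
  ΔH_I = 1912 − 1352 = +560 kJ
Reaction II:
  Bonds broken (reactants):
    C–H: 4 × 425 = 1700
    O–H: 4 × 478 = 1912
    Σ(broken) = 3612 kJ
  Bonds formed (products):
    C=O: 2 × 785 = 1570
    H–H: 4 × 424 = 1696
    Σ(formed) = 3266 kJ
  ΔH_II = 3612 − 3266 = +346 kJ
ΔH_I − ΔH_II = +214 kJ, so reaction II has the more negative ΔH; |ΔH_I − ΔH_II| = 214 kJ.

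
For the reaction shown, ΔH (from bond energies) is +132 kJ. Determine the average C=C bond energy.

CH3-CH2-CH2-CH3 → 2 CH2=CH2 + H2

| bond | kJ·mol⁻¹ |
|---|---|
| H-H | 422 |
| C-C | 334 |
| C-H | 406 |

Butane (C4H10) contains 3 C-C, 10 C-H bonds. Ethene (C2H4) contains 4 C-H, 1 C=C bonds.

Let D be the C=C bond energy.
Σ(broken) = 3×334 + 10×406 = 5062
Σ(formed) = 8×406 + 2×D + 1×422 = 3670 + 2D
ΔH = Σ(broken) − Σ(formed) = (5062) − (3670 + 2D) = +1392 − 2D
Setting this equal to +132 kJ gives 2D = 1260, so D = 630 kJ/mol.

D(C=C) ≈ 630 kJ/mol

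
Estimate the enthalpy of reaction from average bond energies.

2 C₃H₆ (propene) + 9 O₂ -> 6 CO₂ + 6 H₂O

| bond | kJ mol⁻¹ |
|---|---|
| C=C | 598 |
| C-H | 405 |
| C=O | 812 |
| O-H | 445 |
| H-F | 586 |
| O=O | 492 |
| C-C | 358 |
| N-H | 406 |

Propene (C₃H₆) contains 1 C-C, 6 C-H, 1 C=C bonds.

ΔH ≈ −3884 kJ

Bonds broken (reactants):
  C-C: 2 × 358 = 716
  C-H: 12 × 405 = 4860
  C=C: 2 × 598 = 1196
  O=O: 9 × 492 = 4428
  Σ(broken) = 11200 kJ
Bonds formed (products):
  C=O: 12 × 812 = 9744
  O-H: 12 × 445 = 5340
  Σ(formed) = 15084 kJ
ΔH = Σ(broken) − Σ(formed) = 11200 − 15084 = −3884 kJ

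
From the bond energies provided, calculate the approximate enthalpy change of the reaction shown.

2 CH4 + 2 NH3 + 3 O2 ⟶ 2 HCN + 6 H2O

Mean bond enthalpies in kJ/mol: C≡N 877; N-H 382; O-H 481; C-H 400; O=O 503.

Bonds broken (reactants):
  C-H: 8 × 400 = 3200
  N-H: 6 × 382 = 2292
  O=O: 3 × 503 = 1509
  Σ(broken) = 7001 kJ
Bonds formed (products):
  C≡N: 2 × 877 = 1754
  C-H: 2 × 400 = 800
  O-H: 12 × 481 = 5772
  Σ(formed) = 8326 kJ
ΔH = Σ(broken) − Σ(formed) = 7001 − 8326 = −1325 kJ

ΔH ≈ −1325 kJ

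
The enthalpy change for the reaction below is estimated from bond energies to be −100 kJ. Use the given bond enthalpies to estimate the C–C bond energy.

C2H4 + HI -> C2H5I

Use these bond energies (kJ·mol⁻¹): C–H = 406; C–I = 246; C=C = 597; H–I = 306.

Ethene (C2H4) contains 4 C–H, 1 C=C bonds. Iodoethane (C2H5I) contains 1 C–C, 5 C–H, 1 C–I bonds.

Let D be the C–C bond energy.
Σ(broken) = 4×406 + 1×597 + 1×306 = 2527
Σ(formed) = 1×D + 5×406 + 1×246 = 2276 + D
ΔH = Σ(broken) − Σ(formed) = (2527) − (2276 + D) = +251 − D
Setting this equal to −100 kJ gives D = 351 kJ/mol.

D(C–C) ≈ 351 kJ/mol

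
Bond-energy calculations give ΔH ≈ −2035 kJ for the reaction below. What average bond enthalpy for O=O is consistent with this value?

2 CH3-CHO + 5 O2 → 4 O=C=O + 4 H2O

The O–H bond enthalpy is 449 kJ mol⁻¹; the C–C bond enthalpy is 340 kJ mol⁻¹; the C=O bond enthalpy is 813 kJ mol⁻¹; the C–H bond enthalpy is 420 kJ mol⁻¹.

Let D be the O=O bond energy.
Σ(broken) = 2×340 + 8×420 + 2×813 + 5×D = 5666 + 5D
Σ(formed) = 8×813 + 8×449 = 10096
ΔH = Σ(broken) − Σ(formed) = (5666 + 5D) − (10096) = −4430 + 5D
Setting this equal to −2035 kJ gives 5D = 2395, so D = 479 kJ/mol.

D(O=O) ≈ 479 kJ/mol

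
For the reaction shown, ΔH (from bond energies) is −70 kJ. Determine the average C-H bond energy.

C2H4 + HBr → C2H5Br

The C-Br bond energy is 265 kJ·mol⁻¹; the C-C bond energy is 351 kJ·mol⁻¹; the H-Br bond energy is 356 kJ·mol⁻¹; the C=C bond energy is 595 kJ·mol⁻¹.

Let D be the C-H bond energy.
Σ(broken) = 4×D + 1×595 + 1×356 = 951 + 4D
Σ(formed) = 1×265 + 1×351 + 5×D = 616 + 5D
ΔH = Σ(broken) − Σ(formed) = (951 + 4D) − (616 + 5D) = +335 − D
Setting this equal to −70 kJ gives D = 405 kJ/mol.

D(C-H) ≈ 405 kJ/mol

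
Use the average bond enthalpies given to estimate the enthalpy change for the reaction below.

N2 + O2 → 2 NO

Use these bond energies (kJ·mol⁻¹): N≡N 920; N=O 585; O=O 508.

ΔH ≈ +258 kJ

Bonds broken (reactants):
  N≡N: 1 × 920 = 920
  O=O: 1 × 508 = 508
  Σ(broken) = 1428 kJ
Bonds formed (products):
  N=O: 2 × 585 = 1170
  Σ(formed) = 1170 kJ
ΔH = Σ(broken) − Σ(formed) = 1428 − 1170 = +258 kJ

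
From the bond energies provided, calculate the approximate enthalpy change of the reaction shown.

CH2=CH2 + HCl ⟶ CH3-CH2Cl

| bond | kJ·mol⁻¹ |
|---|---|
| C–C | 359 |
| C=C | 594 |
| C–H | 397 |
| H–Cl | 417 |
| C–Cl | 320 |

ΔH ≈ −65 kJ

Bonds broken (reactants):
  C–H: 4 × 397 = 1588
  C=C: 1 × 594 = 594
  H–Cl: 1 × 417 = 417
  Σ(broken) = 2599 kJ
Bonds formed (products):
  C–C: 1 × 359 = 359
  C–Cl: 1 × 320 = 320
  C–H: 5 × 397 = 1985
  Σ(formed) = 2664 kJ
ΔH = Σ(broken) − Σ(formed) = 2599 − 2664 = −65 kJ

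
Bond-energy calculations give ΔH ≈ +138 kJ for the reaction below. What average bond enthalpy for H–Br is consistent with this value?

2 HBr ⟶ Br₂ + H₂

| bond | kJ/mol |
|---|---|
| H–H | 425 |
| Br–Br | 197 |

Let D be the H–Br bond energy.
Σ(broken) = 2×D = 2D
Σ(formed) = 1×197 + 1×425 = 622
ΔH = Σ(broken) − Σ(formed) = (2D) − (622) = −622 + 2D
Setting this equal to +138 kJ gives 2D = 760, so D = 380 kJ/mol.

D(H–Br) ≈ 380 kJ/mol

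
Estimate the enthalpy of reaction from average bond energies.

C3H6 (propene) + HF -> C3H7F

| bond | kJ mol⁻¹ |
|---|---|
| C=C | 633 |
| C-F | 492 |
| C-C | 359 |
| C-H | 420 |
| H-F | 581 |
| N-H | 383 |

Bonds broken (reactants):
  C-C: 1 × 359 = 359
  C-H: 6 × 420 = 2520
  C=C: 1 × 633 = 633
  H-F: 1 × 581 = 581
  Σ(broken) = 4093 kJ
Bonds formed (products):
  C-C: 2 × 359 = 718
  C-F: 1 × 492 = 492
  C-H: 7 × 420 = 2940
  Σ(formed) = 4150 kJ
ΔH = Σ(broken) − Σ(formed) = 4093 − 4150 = −57 kJ

ΔH ≈ −57 kJ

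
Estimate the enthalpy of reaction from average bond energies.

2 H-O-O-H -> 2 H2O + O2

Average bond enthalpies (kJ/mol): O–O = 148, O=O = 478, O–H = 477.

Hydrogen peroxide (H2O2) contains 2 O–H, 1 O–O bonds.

Bonds broken (reactants):
  O–H: 4 × 477 = 1908
  O–O: 2 × 148 = 296
  Σ(broken) = 2204 kJ
Bonds formed (products):
  O–H: 4 × 477 = 1908
  O=O: 1 × 478 = 478
  Σ(formed) = 2386 kJ
ΔH = Σ(broken) − Σ(formed) = 2204 − 2386 = −182 kJ

ΔH ≈ −182 kJ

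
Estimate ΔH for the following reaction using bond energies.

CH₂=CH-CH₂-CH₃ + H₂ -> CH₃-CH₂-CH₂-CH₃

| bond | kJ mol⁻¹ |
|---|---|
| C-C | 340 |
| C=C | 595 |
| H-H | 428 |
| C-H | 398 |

ΔH ≈ −113 kJ

Bonds broken (reactants):
  C-C: 2 × 340 = 680
  C-H: 8 × 398 = 3184
  C=C: 1 × 595 = 595
  H-H: 1 × 428 = 428
  Σ(broken) = 4887 kJ
Bonds formed (products):
  C-C: 3 × 340 = 1020
  C-H: 10 × 398 = 3980
  Σ(formed) = 5000 kJ
ΔH = Σ(broken) − Σ(formed) = 4887 − 5000 = −113 kJ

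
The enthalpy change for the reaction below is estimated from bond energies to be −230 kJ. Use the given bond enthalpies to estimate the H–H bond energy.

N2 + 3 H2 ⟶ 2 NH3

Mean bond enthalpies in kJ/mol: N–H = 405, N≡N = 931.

Let D be the H–H bond energy.
Σ(broken) = 3×D + 1×931 = 931 + 3D
Σ(formed) = 6×405 = 2430
ΔH = Σ(broken) − Σ(formed) = (931 + 3D) − (2430) = −1499 + 3D
Setting this equal to −230 kJ gives 3D = 1269, so D = 423 kJ/mol.

D(H–H) ≈ 423 kJ/mol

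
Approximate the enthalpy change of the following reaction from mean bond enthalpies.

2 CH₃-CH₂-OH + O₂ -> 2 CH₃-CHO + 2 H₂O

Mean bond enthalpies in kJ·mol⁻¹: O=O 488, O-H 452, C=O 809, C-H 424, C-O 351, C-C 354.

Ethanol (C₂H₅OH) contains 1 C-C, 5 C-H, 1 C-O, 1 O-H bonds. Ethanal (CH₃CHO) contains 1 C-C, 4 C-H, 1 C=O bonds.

ΔH ≈ −484 kJ

Bonds broken (reactants):
  C-C: 2 × 354 = 708
  C-H: 10 × 424 = 4240
  C-O: 2 × 351 = 702
  O-H: 2 × 452 = 904
  O=O: 1 × 488 = 488
  Σ(broken) = 7042 kJ
Bonds formed (products):
  C-C: 2 × 354 = 708
  C-H: 8 × 424 = 3392
  C=O: 2 × 809 = 1618
  O-H: 4 × 452 = 1808
  Σ(formed) = 7526 kJ
ΔH = Σ(broken) − Σ(formed) = 7042 − 7526 = −484 kJ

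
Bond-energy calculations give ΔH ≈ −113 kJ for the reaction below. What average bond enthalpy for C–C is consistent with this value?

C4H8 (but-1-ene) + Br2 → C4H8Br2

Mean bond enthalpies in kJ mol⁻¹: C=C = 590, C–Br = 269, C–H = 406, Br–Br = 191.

Let D be the C–C bond energy.
Σ(broken) = 1×191 + 2×D + 8×406 + 1×590 = 4029 + 2D
Σ(formed) = 2×269 + 3×D + 8×406 = 3786 + 3D
ΔH = Σ(broken) − Σ(formed) = (4029 + 2D) − (3786 + 3D) = +243 − D
Setting this equal to −113 kJ gives D = 356 kJ/mol.

D(C–C) ≈ 356 kJ/mol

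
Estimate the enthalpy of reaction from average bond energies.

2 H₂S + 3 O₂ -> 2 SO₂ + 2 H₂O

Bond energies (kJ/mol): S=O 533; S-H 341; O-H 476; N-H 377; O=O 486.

ΔH ≈ −1214 kJ

Bonds broken (reactants):
  O=O: 3 × 486 = 1458
  S-H: 4 × 341 = 1364
  Σ(broken) = 2822 kJ
Bonds formed (products):
  O-H: 4 × 476 = 1904
  S=O: 4 × 533 = 2132
  Σ(formed) = 4036 kJ
ΔH = Σ(broken) − Σ(formed) = 2822 − 4036 = −1214 kJ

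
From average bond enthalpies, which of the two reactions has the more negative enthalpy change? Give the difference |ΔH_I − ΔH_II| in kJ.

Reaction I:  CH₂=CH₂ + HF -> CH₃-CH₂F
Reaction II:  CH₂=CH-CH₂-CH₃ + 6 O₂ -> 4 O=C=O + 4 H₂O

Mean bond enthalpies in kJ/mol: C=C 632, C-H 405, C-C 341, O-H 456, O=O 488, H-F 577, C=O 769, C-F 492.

Reaction II, by 2289 kJ

Reaction I:
  Bonds broken (reactants):
    C-H: 4 × 405 = 1620
    C=C: 1 × 632 = 632
    H-F: 1 × 577 = 577
    Σ(broken) = 2829 kJ
  Bonds formed (products):
    C-C: 1 × 341 = 341
    C-F: 1 × 492 = 492
    C-H: 5 × 405 = 2025
    Σ(formed) = 2858 kJ
  ΔH_I = 2829 − 2858 = −29 kJ
Reaction II:
  Bonds broken (reactants):
    C-C: 2 × 341 = 682
    C-H: 8 × 405 = 3240
    C=C: 1 × 632 = 632
    O=O: 6 × 488 = 2928
    Σ(broken) = 7482 kJ
  Bonds formed (products):
    C=O: 8 × 769 = 6152
    O-H: 8 × 456 = 3648
    Σ(formed) = 9800 kJ
  ΔH_II = 7482 − 9800 = −2318 kJ
ΔH_I − ΔH_II = +2289 kJ, so reaction II has the more negative ΔH; |ΔH_I − ΔH_II| = 2289 kJ.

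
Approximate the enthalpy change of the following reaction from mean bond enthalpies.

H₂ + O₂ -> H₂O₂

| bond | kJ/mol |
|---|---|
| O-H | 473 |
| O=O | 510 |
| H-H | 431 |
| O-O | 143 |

ΔH ≈ −148 kJ

Bonds broken (reactants):
  H-H: 1 × 431 = 431
  O=O: 1 × 510 = 510
  Σ(broken) = 941 kJ
Bonds formed (products):
  O-H: 2 × 473 = 946
  O-O: 1 × 143 = 143
  Σ(formed) = 1089 kJ
ΔH = Σ(broken) − Σ(formed) = 941 − 1089 = −148 kJ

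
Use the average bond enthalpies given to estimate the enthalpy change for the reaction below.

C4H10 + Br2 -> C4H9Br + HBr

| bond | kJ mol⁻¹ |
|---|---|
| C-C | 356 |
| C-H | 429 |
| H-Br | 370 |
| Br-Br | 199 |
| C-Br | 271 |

Bonds broken (reactants):
  Br-Br: 1 × 199 = 199
  C-C: 3 × 356 = 1068
  C-H: 10 × 429 = 4290
  Σ(broken) = 5557 kJ
Bonds formed (products):
  C-Br: 1 × 271 = 271
  C-C: 3 × 356 = 1068
  C-H: 9 × 429 = 3861
  H-Br: 1 × 370 = 370
  Σ(formed) = 5570 kJ
ΔH = Σ(broken) − Σ(formed) = 5557 − 5570 = −13 kJ

ΔH ≈ −13 kJ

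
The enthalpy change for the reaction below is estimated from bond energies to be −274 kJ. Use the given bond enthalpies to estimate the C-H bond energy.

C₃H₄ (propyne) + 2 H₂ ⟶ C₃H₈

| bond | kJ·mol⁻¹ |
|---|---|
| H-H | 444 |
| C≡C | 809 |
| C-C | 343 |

Let D be the C-H bond energy.
Σ(broken) = 1×809 + 1×343 + 4×D + 2×444 = 2040 + 4D
Σ(formed) = 2×343 + 8×D = 686 + 8D
ΔH = Σ(broken) − Σ(formed) = (2040 + 4D) − (686 + 8D) = +1354 − 4D
Setting this equal to −274 kJ gives 4D = 1628, so D = 407 kJ/mol.

D(C-H) ≈ 407 kJ/mol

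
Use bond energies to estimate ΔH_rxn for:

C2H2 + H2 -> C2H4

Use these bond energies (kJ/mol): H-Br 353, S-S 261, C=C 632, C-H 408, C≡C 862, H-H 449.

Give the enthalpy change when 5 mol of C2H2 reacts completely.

ΔH = −685 kJ

Bonds broken (reactants):
  C≡C: 1 × 862 = 862
  C-H: 2 × 408 = 816
  H-H: 1 × 449 = 449
  Σ(broken) = 2127 kJ
Bonds formed (products):
  C-H: 4 × 408 = 1632
  C=C: 1 × 632 = 632
  Σ(formed) = 2264 kJ
ΔH = Σ(broken) − Σ(formed) = 2127 − 2264 = −137 kJ
For 5× the reaction as written: 5 × (−137) = −685 kJ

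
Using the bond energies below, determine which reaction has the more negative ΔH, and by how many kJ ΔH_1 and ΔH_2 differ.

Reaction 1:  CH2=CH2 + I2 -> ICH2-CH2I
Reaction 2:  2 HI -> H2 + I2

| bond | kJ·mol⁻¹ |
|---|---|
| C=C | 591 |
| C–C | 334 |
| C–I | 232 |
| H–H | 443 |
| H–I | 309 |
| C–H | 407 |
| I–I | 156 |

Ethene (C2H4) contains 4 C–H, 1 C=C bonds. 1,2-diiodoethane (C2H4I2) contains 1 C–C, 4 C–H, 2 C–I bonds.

Reaction 1:
  Bonds broken (reactants):
    C–H: 4 × 407 = 1628
    C=C: 1 × 591 = 591
    I–I: 1 × 156 = 156
    Σ(broken) = 2375 kJ
  Bonds formed (products):
    C–C: 1 × 334 = 334
    C–H: 4 × 407 = 1628
    C–I: 2 × 232 = 464
    Σ(formed) = 2426 kJ
  ΔH_1 = 2375 − 2426 = −51 kJ
Reaction 2:
  Bonds broken (reactants):
    H–I: 2 × 309 = 618
    Σ(broken) = 618 kJ
  Bonds formed (products):
    H–H: 1 × 443 = 443
    I–I: 1 × 156 = 156
    Σ(formed) = 599 kJ
  ΔH_2 = 618 − 599 = +19 kJ
ΔH_1 − ΔH_2 = −70 kJ, so reaction 1 has the more negative ΔH; |ΔH_1 − ΔH_2| = 70 kJ.

Reaction 1, by 70 kJ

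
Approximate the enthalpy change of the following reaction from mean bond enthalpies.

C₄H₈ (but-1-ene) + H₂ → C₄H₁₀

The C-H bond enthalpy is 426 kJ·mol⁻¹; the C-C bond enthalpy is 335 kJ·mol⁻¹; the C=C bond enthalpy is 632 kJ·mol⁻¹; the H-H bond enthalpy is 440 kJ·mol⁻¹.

Bonds broken (reactants):
  C-C: 2 × 335 = 670
  C-H: 8 × 426 = 3408
  C=C: 1 × 632 = 632
  H-H: 1 × 440 = 440
  Σ(broken) = 5150 kJ
Bonds formed (products):
  C-C: 3 × 335 = 1005
  C-H: 10 × 426 = 4260
  Σ(formed) = 5265 kJ
ΔH = Σ(broken) − Σ(formed) = 5150 − 5265 = −115 kJ

ΔH ≈ −115 kJ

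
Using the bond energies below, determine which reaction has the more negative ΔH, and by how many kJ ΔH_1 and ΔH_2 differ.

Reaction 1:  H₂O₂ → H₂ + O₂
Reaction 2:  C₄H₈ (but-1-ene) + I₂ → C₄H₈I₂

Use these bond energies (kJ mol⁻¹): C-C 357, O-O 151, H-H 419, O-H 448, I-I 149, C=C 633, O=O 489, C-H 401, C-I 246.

Reaction 2, by 206 kJ

Reaction 1:
  Bonds broken (reactants):
    O-H: 2 × 448 = 896
    O-O: 1 × 151 = 151
    Σ(broken) = 1047 kJ
  Bonds formed (products):
    H-H: 1 × 419 = 419
    O=O: 1 × 489 = 489
    Σ(formed) = 908 kJ
  ΔH_1 = 1047 − 908 = +139 kJ
Reaction 2:
  Bonds broken (reactants):
    C-C: 2 × 357 = 714
    C-H: 8 × 401 = 3208
    C=C: 1 × 633 = 633
    I-I: 1 × 149 = 149
    Σ(broken) = 4704 kJ
  Bonds formed (products):
    C-C: 3 × 357 = 1071
    C-H: 8 × 401 = 3208
    C-I: 2 × 246 = 492
    Σ(formed) = 4771 kJ
  ΔH_2 = 4704 − 4771 = −67 kJ
ΔH_1 − ΔH_2 = +206 kJ, so reaction 2 has the more negative ΔH; |ΔH_1 − ΔH_2| = 206 kJ.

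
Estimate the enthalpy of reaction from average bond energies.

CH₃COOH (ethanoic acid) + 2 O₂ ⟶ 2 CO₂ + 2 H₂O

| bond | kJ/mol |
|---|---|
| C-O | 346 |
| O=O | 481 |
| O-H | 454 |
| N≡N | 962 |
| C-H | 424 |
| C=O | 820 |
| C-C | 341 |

ΔH ≈ −901 kJ

Bonds broken (reactants):
  C-C: 1 × 341 = 341
  C-H: 3 × 424 = 1272
  C-O: 1 × 346 = 346
  C=O: 1 × 820 = 820
  O-H: 1 × 454 = 454
  O=O: 2 × 481 = 962
  Σ(broken) = 4195 kJ
Bonds formed (products):
  C=O: 4 × 820 = 3280
  O-H: 4 × 454 = 1816
  Σ(formed) = 5096 kJ
ΔH = Σ(broken) − Σ(formed) = 4195 − 5096 = −901 kJ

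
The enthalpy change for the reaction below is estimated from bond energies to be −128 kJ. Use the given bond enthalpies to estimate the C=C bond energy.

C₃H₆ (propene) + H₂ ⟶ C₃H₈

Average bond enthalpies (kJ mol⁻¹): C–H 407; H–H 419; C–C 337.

Let D be the C=C bond energy.
Σ(broken) = 1×337 + 6×407 + 1×D + 1×419 = 3198 + D
Σ(formed) = 2×337 + 8×407 = 3930
ΔH = Σ(broken) − Σ(formed) = (3198 + D) − (3930) = −732 + D
Setting this equal to −128 kJ gives D = 604 kJ/mol.

D(C=C) ≈ 604 kJ/mol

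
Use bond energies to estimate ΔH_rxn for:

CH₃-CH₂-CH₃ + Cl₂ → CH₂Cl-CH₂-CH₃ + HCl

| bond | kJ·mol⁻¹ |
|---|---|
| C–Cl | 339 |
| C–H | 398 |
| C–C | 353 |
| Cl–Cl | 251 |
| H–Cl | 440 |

ΔH ≈ −130 kJ

Bonds broken (reactants):
  C–C: 2 × 353 = 706
  C–H: 8 × 398 = 3184
  Cl–Cl: 1 × 251 = 251
  Σ(broken) = 4141 kJ
Bonds formed (products):
  C–C: 2 × 353 = 706
  C–Cl: 1 × 339 = 339
  C–H: 7 × 398 = 2786
  H–Cl: 1 × 440 = 440
  Σ(formed) = 4271 kJ
ΔH = Σ(broken) − Σ(formed) = 4141 − 4271 = −130 kJ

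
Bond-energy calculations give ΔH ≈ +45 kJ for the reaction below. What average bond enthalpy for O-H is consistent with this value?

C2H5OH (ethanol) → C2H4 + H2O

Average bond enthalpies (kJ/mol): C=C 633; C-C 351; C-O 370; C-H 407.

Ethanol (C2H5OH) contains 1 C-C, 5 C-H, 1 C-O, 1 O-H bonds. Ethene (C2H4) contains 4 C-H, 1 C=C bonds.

D(O-H) ≈ 450 kJ/mol

Let D be the O-H bond energy.
Σ(broken) = 1×351 + 5×407 + 1×370 + 1×D = 2756 + D
Σ(formed) = 4×407 + 1×633 + 2×D = 2261 + 2D
ΔH = Σ(broken) − Σ(formed) = (2756 + D) − (2261 + 2D) = +495 − D
Setting this equal to +45 kJ gives D = 450 kJ/mol.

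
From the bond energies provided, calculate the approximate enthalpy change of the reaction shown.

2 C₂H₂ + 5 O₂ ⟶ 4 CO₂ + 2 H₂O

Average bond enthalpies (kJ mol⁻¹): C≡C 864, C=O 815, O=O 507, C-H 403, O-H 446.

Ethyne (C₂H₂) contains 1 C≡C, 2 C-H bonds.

Bonds broken (reactants):
  C≡C: 2 × 864 = 1728
  C-H: 4 × 403 = 1612
  O=O: 5 × 507 = 2535
  Σ(broken) = 5875 kJ
Bonds formed (products):
  C=O: 8 × 815 = 6520
  O-H: 4 × 446 = 1784
  Σ(formed) = 8304 kJ
ΔH = Σ(broken) − Σ(formed) = 5875 − 8304 = −2429 kJ

ΔH ≈ −2429 kJ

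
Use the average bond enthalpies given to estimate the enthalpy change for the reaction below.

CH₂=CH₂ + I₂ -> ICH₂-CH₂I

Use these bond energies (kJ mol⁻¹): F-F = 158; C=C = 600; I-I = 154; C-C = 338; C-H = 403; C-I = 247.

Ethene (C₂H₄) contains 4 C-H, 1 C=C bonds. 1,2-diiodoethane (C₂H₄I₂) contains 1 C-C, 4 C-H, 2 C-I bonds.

ΔH ≈ −78 kJ

Bonds broken (reactants):
  C-H: 4 × 403 = 1612
  C=C: 1 × 600 = 600
  I-I: 1 × 154 = 154
  Σ(broken) = 2366 kJ
Bonds formed (products):
  C-C: 1 × 338 = 338
  C-H: 4 × 403 = 1612
  C-I: 2 × 247 = 494
  Σ(formed) = 2444 kJ
ΔH = Σ(broken) − Σ(formed) = 2366 − 2444 = −78 kJ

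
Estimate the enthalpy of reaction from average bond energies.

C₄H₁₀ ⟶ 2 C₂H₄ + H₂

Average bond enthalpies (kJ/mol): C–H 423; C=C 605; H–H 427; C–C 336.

Bonds broken (reactants):
  C–C: 3 × 336 = 1008
  C–H: 10 × 423 = 4230
  Σ(broken) = 5238 kJ
Bonds formed (products):
  C–H: 8 × 423 = 3384
  C=C: 2 × 605 = 1210
  H–H: 1 × 427 = 427
  Σ(formed) = 5021 kJ
ΔH = Σ(broken) − Σ(formed) = 5238 − 5021 = +217 kJ

ΔH ≈ +217 kJ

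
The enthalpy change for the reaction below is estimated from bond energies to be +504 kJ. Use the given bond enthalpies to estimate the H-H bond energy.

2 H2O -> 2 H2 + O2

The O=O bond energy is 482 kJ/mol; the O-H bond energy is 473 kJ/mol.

D(H-H) ≈ 453 kJ/mol

Let D be the H-H bond energy.
Σ(broken) = 4×473 = 1892
Σ(formed) = 2×D + 1×482 = 482 + 2D
ΔH = Σ(broken) − Σ(formed) = (1892) − (482 + 2D) = +1410 − 2D
Setting this equal to +504 kJ gives 2D = 906, so D = 453 kJ/mol.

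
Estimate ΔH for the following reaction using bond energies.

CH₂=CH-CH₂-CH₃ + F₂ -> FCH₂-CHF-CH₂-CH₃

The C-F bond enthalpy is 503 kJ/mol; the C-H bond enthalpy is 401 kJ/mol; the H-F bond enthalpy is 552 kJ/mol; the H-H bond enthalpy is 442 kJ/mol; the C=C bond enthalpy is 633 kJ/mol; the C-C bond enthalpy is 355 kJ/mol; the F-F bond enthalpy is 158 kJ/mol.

ΔH ≈ −570 kJ

Bonds broken (reactants):
  C-C: 2 × 355 = 710
  C-H: 8 × 401 = 3208
  C=C: 1 × 633 = 633
  F-F: 1 × 158 = 158
  Σ(broken) = 4709 kJ
Bonds formed (products):
  C-C: 3 × 355 = 1065
  C-F: 2 × 503 = 1006
  C-H: 8 × 401 = 3208
  Σ(formed) = 5279 kJ
ΔH = Σ(broken) − Σ(formed) = 4709 − 5279 = −570 kJ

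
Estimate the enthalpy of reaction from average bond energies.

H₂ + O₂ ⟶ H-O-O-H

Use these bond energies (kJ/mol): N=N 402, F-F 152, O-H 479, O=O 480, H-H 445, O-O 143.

ΔH ≈ −176 kJ

Bonds broken (reactants):
  H-H: 1 × 445 = 445
  O=O: 1 × 480 = 480
  Σ(broken) = 925 kJ
Bonds formed (products):
  O-H: 2 × 479 = 958
  O-O: 1 × 143 = 143
  Σ(formed) = 1101 kJ
ΔH = Σ(broken) − Σ(formed) = 925 − 1101 = −176 kJ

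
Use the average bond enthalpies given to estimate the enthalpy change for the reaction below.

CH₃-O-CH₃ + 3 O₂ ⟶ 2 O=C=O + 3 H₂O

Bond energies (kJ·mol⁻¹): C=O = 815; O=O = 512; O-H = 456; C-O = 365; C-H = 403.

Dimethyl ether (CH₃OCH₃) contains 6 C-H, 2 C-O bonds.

ΔH ≈ −1312 kJ

Bonds broken (reactants):
  C-H: 6 × 403 = 2418
  C-O: 2 × 365 = 730
  O=O: 3 × 512 = 1536
  Σ(broken) = 4684 kJ
Bonds formed (products):
  C=O: 4 × 815 = 3260
  O-H: 6 × 456 = 2736
  Σ(formed) = 5996 kJ
ΔH = Σ(broken) − Σ(formed) = 4684 − 5996 = −1312 kJ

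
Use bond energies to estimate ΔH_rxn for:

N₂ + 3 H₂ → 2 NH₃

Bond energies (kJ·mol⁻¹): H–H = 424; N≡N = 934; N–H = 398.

ΔH ≈ −182 kJ

Bonds broken (reactants):
  H–H: 3 × 424 = 1272
  N≡N: 1 × 934 = 934
  Σ(broken) = 2206 kJ
Bonds formed (products):
  N–H: 6 × 398 = 2388
  Σ(formed) = 2388 kJ
ΔH = Σ(broken) − Σ(formed) = 2206 − 2388 = −182 kJ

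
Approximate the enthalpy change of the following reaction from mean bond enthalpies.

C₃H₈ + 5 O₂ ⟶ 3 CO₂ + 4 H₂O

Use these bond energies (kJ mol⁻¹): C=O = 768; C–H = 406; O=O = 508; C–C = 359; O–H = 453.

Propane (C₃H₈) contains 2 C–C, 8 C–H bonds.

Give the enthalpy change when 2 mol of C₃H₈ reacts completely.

Bonds broken (reactants):
  C–C: 2 × 359 = 718
  C–H: 8 × 406 = 3248
  O=O: 5 × 508 = 2540
  Σ(broken) = 6506 kJ
Bonds formed (products):
  C=O: 6 × 768 = 4608
  O–H: 8 × 453 = 3624
  Σ(formed) = 8232 kJ
ΔH = Σ(broken) − Σ(formed) = 6506 − 8232 = −1726 kJ
For 2× the reaction as written: 2 × (−1726) = −3452 kJ

ΔH = −3452 kJ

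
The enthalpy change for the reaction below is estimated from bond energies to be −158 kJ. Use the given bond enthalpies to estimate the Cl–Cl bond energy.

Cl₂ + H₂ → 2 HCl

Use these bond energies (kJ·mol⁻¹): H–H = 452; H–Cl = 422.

Let D be the Cl–Cl bond energy.
Σ(broken) = 1×D + 1×452 = 452 + D
Σ(formed) = 2×422 = 844
ΔH = Σ(broken) − Σ(formed) = (452 + D) − (844) = −392 + D
Setting this equal to −158 kJ gives D = 234 kJ/mol.

D(Cl–Cl) ≈ 234 kJ/mol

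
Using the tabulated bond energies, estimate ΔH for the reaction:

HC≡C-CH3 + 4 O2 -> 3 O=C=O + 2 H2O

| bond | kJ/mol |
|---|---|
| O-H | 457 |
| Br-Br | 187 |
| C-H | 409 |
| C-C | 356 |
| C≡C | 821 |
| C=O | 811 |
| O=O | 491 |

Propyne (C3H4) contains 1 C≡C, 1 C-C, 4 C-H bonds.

ΔH ≈ −1917 kJ

Bonds broken (reactants):
  C≡C: 1 × 821 = 821
  C-C: 1 × 356 = 356
  C-H: 4 × 409 = 1636
  O=O: 4 × 491 = 1964
  Σ(broken) = 4777 kJ
Bonds formed (products):
  C=O: 6 × 811 = 4866
  O-H: 4 × 457 = 1828
  Σ(formed) = 6694 kJ
ΔH = Σ(broken) − Σ(formed) = 4777 − 6694 = −1917 kJ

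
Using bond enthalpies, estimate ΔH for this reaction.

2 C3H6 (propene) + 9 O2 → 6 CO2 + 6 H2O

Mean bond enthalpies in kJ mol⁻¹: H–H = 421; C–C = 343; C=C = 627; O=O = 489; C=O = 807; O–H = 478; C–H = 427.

Bonds broken (reactants):
  C–C: 2 × 343 = 686
  C–H: 12 × 427 = 5124
  C=C: 2 × 627 = 1254
  O=O: 9 × 489 = 4401
  Σ(broken) = 11465 kJ
Bonds formed (products):
  C=O: 12 × 807 = 9684
  O–H: 12 × 478 = 5736
  Σ(formed) = 15420 kJ
ΔH = Σ(broken) − Σ(formed) = 11465 − 15420 = −3955 kJ

ΔH ≈ −3955 kJ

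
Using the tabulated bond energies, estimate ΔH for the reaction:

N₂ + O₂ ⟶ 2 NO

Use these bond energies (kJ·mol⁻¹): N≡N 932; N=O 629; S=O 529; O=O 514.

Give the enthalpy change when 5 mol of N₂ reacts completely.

ΔH = +940 kJ

Bonds broken (reactants):
  N≡N: 1 × 932 = 932
  O=O: 1 × 514 = 514
  Σ(broken) = 1446 kJ
Bonds formed (products):
  N=O: 2 × 629 = 1258
  Σ(formed) = 1258 kJ
ΔH = Σ(broken) − Σ(formed) = 1446 − 1258 = +188 kJ
For 5× the reaction as written: 5 × (+188) = +940 kJ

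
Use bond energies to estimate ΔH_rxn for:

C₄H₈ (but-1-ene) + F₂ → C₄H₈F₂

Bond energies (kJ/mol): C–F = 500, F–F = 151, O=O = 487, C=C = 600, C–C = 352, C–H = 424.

ΔH ≈ −601 kJ

Bonds broken (reactants):
  C–C: 2 × 352 = 704
  C–H: 8 × 424 = 3392
  C=C: 1 × 600 = 600
  F–F: 1 × 151 = 151
  Σ(broken) = 4847 kJ
Bonds formed (products):
  C–C: 3 × 352 = 1056
  C–F: 2 × 500 = 1000
  C–H: 8 × 424 = 3392
  Σ(formed) = 5448 kJ
ΔH = Σ(broken) − Σ(formed) = 4847 − 5448 = −601 kJ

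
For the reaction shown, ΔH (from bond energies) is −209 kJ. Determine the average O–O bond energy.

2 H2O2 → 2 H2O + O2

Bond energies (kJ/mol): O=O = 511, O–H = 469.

Let D be the O–O bond energy.
Σ(broken) = 4×469 + 2×D = 1876 + 2D
Σ(formed) = 4×469 + 1×511 = 2387
ΔH = Σ(broken) − Σ(formed) = (1876 + 2D) − (2387) = −511 + 2D
Setting this equal to −209 kJ gives 2D = 302, so D = 151 kJ/mol.

D(O–O) ≈ 151 kJ/mol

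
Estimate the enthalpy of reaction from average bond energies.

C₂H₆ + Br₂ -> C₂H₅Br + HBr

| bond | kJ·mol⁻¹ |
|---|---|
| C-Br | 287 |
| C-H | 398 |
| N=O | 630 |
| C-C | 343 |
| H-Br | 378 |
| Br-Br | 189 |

ΔH ≈ −78 kJ

Bonds broken (reactants):
  Br-Br: 1 × 189 = 189
  C-C: 1 × 343 = 343
  C-H: 6 × 398 = 2388
  Σ(broken) = 2920 kJ
Bonds formed (products):
  C-Br: 1 × 287 = 287
  C-C: 1 × 343 = 343
  C-H: 5 × 398 = 1990
  H-Br: 1 × 378 = 378
  Σ(formed) = 2998 kJ
ΔH = Σ(broken) − Σ(formed) = 2920 − 2998 = −78 kJ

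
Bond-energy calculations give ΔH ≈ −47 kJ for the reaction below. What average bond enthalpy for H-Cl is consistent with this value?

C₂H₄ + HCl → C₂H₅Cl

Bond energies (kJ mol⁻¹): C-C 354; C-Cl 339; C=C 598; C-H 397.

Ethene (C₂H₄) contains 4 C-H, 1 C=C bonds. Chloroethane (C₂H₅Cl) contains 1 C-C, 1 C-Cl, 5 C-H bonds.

D(H-Cl) ≈ 445 kJ/mol

Let D be the H-Cl bond energy.
Σ(broken) = 4×397 + 1×598 + 1×D = 2186 + D
Σ(formed) = 1×354 + 1×339 + 5×397 = 2678
ΔH = Σ(broken) − Σ(formed) = (2186 + D) − (2678) = −492 + D
Setting this equal to −47 kJ gives D = 445 kJ/mol.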